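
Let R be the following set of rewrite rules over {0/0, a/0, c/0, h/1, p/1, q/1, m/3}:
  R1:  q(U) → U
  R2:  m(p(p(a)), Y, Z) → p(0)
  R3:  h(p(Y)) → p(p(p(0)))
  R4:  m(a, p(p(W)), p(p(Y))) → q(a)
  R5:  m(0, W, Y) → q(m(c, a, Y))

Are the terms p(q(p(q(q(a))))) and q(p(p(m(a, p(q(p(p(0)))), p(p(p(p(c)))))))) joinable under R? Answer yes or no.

yes — NF(t₁) = p(p(a)), NF(t₂) = p(p(a))

Reduce t₁ = p(q(p(q(q(a))))):
1. p(q(p(q(q(a)))))  →  p(p(q(q(a))))   [R1 at 1]
2. p(p(q(q(a))))  →  p(p(q(a)))   [R1 at 1.1]
3. p(p(q(a)))  →  p(p(a))   [R1 at 1.1]

Reduce t₂ = q(p(p(m(a, p(q(p(p(0)))), p(p(p(p(c)))))))):
1. q(p(p(m(a, p(q(p(p(0)))), p(p(p(p(c))))))))  →  p(p(m(a, p(q(p(p(0)))), p(p(p(p(c)))))))   [R1 at ε]
2. p(p(m(a, p(q(p(p(0)))), p(p(p(p(c)))))))  →  p(p(m(a, p(p(p(0))), p(p(p(p(c)))))))   [R1 at 1.1.2.1]
3. p(p(m(a, p(p(p(0))), p(p(p(p(c)))))))  →  p(p(q(a)))   [R4 at 1.1]
4. p(p(q(a)))  →  p(p(a))   [R1 at 1.1]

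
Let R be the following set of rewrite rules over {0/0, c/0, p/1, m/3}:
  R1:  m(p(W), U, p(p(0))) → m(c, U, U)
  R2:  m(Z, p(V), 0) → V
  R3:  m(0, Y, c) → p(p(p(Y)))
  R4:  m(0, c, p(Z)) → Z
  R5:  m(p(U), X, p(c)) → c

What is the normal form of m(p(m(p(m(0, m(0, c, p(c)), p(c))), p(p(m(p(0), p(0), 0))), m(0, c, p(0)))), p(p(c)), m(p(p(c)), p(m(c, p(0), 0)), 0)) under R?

1. m(p(m(p(m(0, m(0, c, p(c)), p(c))), p(p(m(p(0), p(0), 0))), m(0, c, p(0)))), p(p(c)), m(p(p(c)), p(m(c, p(0), 0)), 0))  →  m(p(m(p(m(0, c, p(c))), p(p(m(p(0), p(0), 0))), m(0, c, p(0)))), p(p(c)), m(p(p(c)), p(m(c, p(0), 0)), 0))   [R4 at 1.1.1.1.2]
2. m(p(m(p(m(0, c, p(c))), p(p(m(p(0), p(0), 0))), m(0, c, p(0)))), p(p(c)), m(p(p(c)), p(m(c, p(0), 0)), 0))  →  m(p(m(p(c), p(p(m(p(0), p(0), 0))), m(0, c, p(0)))), p(p(c)), m(p(p(c)), p(m(c, p(0), 0)), 0))   [R4 at 1.1.1.1]
3. m(p(m(p(c), p(p(m(p(0), p(0), 0))), m(0, c, p(0)))), p(p(c)), m(p(p(c)), p(m(c, p(0), 0)), 0))  →  m(p(m(p(c), p(p(0)), m(0, c, p(0)))), p(p(c)), m(p(p(c)), p(m(c, p(0), 0)), 0))   [R2 at 1.1.2.1.1]
4. m(p(m(p(c), p(p(0)), m(0, c, p(0)))), p(p(c)), m(p(p(c)), p(m(c, p(0), 0)), 0))  →  m(p(m(p(c), p(p(0)), 0)), p(p(c)), m(p(p(c)), p(m(c, p(0), 0)), 0))   [R4 at 1.1.3]
5. m(p(m(p(c), p(p(0)), 0)), p(p(c)), m(p(p(c)), p(m(c, p(0), 0)), 0))  →  m(p(p(0)), p(p(c)), m(p(p(c)), p(m(c, p(0), 0)), 0))   [R2 at 1.1]
6. m(p(p(0)), p(p(c)), m(p(p(c)), p(m(c, p(0), 0)), 0))  →  m(p(p(0)), p(p(c)), m(c, p(0), 0))   [R2 at 3]
7. m(p(p(0)), p(p(c)), m(c, p(0), 0))  →  m(p(p(0)), p(p(c)), 0)   [R2 at 3]
8. m(p(p(0)), p(p(c)), 0)  →  p(c)   [R2 at ε]

p(c)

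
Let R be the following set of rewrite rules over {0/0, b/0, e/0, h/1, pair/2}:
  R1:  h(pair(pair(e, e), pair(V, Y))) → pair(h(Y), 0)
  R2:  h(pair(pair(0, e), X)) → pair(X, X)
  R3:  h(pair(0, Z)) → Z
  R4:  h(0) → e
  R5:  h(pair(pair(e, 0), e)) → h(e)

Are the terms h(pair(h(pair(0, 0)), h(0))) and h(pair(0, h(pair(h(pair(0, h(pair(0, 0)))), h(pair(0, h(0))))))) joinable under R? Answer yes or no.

yes — NF(t₁) = e, NF(t₂) = e

Reduce t₁ = h(pair(h(pair(0, 0)), h(0))):
1. h(pair(h(pair(0, 0)), h(0)))  →  h(pair(0, h(0)))   [R3 at 1.1]
2. h(pair(0, h(0)))  →  h(0)   [R3 at ε]
3. h(0)  →  e   [R4 at ε]

Reduce t₂ = h(pair(0, h(pair(h(pair(0, h(pair(0, 0)))), h(pair(0, h(0))))))):
1. h(pair(0, h(pair(h(pair(0, h(pair(0, 0)))), h(pair(0, h(0)))))))  →  h(pair(h(pair(0, h(pair(0, 0)))), h(pair(0, h(0)))))   [R3 at ε]
2. h(pair(h(pair(0, h(pair(0, 0)))), h(pair(0, h(0)))))  →  h(pair(h(pair(0, 0)), h(pair(0, h(0)))))   [R3 at 1.1]
3. h(pair(h(pair(0, 0)), h(pair(0, h(0)))))  →  h(pair(0, h(pair(0, h(0)))))   [R3 at 1.1]
4. h(pair(0, h(pair(0, h(0)))))  →  h(pair(0, h(0)))   [R3 at ε]
5. h(pair(0, h(0)))  →  h(0)   [R3 at ε]
6. h(0)  →  e   [R4 at ε]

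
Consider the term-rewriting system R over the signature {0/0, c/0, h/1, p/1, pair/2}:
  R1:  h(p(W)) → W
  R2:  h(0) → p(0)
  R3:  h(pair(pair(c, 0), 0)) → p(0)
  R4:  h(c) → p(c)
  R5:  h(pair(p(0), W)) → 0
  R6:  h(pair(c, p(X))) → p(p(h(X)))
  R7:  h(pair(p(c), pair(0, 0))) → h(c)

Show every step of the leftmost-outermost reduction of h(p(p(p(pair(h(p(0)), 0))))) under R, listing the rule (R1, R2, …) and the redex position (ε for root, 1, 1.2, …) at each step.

1. h(p(p(p(pair(h(p(0)), 0)))))  →  p(p(pair(h(p(0)), 0)))   [R1 at ε]
2. p(p(pair(h(p(0)), 0)))  →  p(p(pair(0, 0)))   [R1 at 1.1.1]

p(p(pair(0, 0)))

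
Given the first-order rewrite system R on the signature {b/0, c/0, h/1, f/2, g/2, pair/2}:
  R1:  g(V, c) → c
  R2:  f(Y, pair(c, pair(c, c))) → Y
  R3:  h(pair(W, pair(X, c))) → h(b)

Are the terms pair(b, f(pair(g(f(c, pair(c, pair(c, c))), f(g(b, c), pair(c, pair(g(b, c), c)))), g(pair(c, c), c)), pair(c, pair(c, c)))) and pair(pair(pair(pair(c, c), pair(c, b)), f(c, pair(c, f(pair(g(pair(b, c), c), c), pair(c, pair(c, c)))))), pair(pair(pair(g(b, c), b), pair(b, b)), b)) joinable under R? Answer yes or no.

no — NF(t₁) = pair(b, pair(c, c)), NF(t₂) = pair(pair(pair(pair(c, c), pair(c, b)), c), pair(pair(pair(c, b), pair(b, b)), b))

Reduce t₁ = pair(b, f(pair(g(f(c, pair(c, pair(c, c))), f(g(b, c), pair(c, pair(g(b, c), c)))), g(pair(c, c), c)), pair(c, pair(c, c)))):
1. pair(b, f(pair(g(f(c, pair(c, pair(c, c))), f(g(b, c), pair(c, pair(g(b, c), c)))), g(pair(c, c), c)), pair(c, pair(c, c))))  →  pair(b, pair(g(f(c, pair(c, pair(c, c))), f(g(b, c), pair(c, pair(g(b, c), c)))), g(pair(c, c), c)))   [R2 at 2]
2. pair(b, pair(g(f(c, pair(c, pair(c, c))), f(g(b, c), pair(c, pair(g(b, c), c)))), g(pair(c, c), c)))  →  pair(b, pair(g(c, f(g(b, c), pair(c, pair(g(b, c), c)))), g(pair(c, c), c)))   [R2 at 2.1.1]
3. pair(b, pair(g(c, f(g(b, c), pair(c, pair(g(b, c), c)))), g(pair(c, c), c)))  →  pair(b, pair(g(c, f(c, pair(c, pair(g(b, c), c)))), g(pair(c, c), c)))   [R1 at 2.1.2.1]
4. pair(b, pair(g(c, f(c, pair(c, pair(g(b, c), c)))), g(pair(c, c), c)))  →  pair(b, pair(g(c, f(c, pair(c, pair(c, c)))), g(pair(c, c), c)))   [R1 at 2.1.2.2.2.1]
5. pair(b, pair(g(c, f(c, pair(c, pair(c, c)))), g(pair(c, c), c)))  →  pair(b, pair(g(c, c), g(pair(c, c), c)))   [R2 at 2.1.2]
6. pair(b, pair(g(c, c), g(pair(c, c), c)))  →  pair(b, pair(c, g(pair(c, c), c)))   [R1 at 2.1]
7. pair(b, pair(c, g(pair(c, c), c)))  →  pair(b, pair(c, c))   [R1 at 2.2]

Reduce t₂ = pair(pair(pair(pair(c, c), pair(c, b)), f(c, pair(c, f(pair(g(pair(b, c), c), c), pair(c, pair(c, c)))))), pair(pair(pair(g(b, c), b), pair(b, b)), b)):
1. pair(pair(pair(pair(c, c), pair(c, b)), f(c, pair(c, f(pair(g(pair(b, c), c), c), pair(c, pair(c, c)))))), pair(pair(pair(g(b, c), b), pair(b, b)), b))  →  pair(pair(pair(pair(c, c), pair(c, b)), f(c, pair(c, pair(g(pair(b, c), c), c)))), pair(pair(pair(g(b, c), b), pair(b, b)), b))   [R2 at 1.2.2.2]
2. pair(pair(pair(pair(c, c), pair(c, b)), f(c, pair(c, pair(g(pair(b, c), c), c)))), pair(pair(pair(g(b, c), b), pair(b, b)), b))  →  pair(pair(pair(pair(c, c), pair(c, b)), f(c, pair(c, pair(c, c)))), pair(pair(pair(g(b, c), b), pair(b, b)), b))   [R1 at 1.2.2.2.1]
3. pair(pair(pair(pair(c, c), pair(c, b)), f(c, pair(c, pair(c, c)))), pair(pair(pair(g(b, c), b), pair(b, b)), b))  →  pair(pair(pair(pair(c, c), pair(c, b)), c), pair(pair(pair(g(b, c), b), pair(b, b)), b))   [R2 at 1.2]
4. pair(pair(pair(pair(c, c), pair(c, b)), c), pair(pair(pair(g(b, c), b), pair(b, b)), b))  →  pair(pair(pair(pair(c, c), pair(c, b)), c), pair(pair(pair(c, b), pair(b, b)), b))   [R1 at 2.1.1.1]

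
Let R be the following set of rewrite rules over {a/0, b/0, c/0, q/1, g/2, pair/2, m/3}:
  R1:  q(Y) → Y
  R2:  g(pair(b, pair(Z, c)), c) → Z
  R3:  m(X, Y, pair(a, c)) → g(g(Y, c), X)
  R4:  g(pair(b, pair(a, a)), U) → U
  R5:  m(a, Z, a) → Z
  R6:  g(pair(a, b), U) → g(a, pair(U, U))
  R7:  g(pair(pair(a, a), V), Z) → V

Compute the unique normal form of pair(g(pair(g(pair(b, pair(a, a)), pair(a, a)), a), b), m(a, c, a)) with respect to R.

1. pair(g(pair(g(pair(b, pair(a, a)), pair(a, a)), a), b), m(a, c, a))  →  pair(g(pair(pair(a, a), a), b), m(a, c, a))   [R4 at 1.1.1]
2. pair(g(pair(pair(a, a), a), b), m(a, c, a))  →  pair(a, m(a, c, a))   [R7 at 1]
3. pair(a, m(a, c, a))  →  pair(a, c)   [R5 at 2]

pair(a, c)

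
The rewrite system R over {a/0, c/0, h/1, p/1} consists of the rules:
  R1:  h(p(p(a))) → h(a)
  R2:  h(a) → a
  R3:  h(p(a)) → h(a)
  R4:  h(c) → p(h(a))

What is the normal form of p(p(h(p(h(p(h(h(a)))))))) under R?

p(p(a))

1. p(p(h(p(h(p(h(h(a))))))))  →  p(p(h(p(h(p(h(a)))))))   [R2 at 1.1.1.1.1.1.1]
2. p(p(h(p(h(p(h(a)))))))  →  p(p(h(p(h(p(a))))))   [R2 at 1.1.1.1.1.1]
3. p(p(h(p(h(p(a))))))  →  p(p(h(p(h(a)))))   [R3 at 1.1.1.1]
4. p(p(h(p(h(a)))))  →  p(p(h(p(a))))   [R2 at 1.1.1.1]
5. p(p(h(p(a))))  →  p(p(h(a)))   [R3 at 1.1]
6. p(p(h(a)))  →  p(p(a))   [R2 at 1.1]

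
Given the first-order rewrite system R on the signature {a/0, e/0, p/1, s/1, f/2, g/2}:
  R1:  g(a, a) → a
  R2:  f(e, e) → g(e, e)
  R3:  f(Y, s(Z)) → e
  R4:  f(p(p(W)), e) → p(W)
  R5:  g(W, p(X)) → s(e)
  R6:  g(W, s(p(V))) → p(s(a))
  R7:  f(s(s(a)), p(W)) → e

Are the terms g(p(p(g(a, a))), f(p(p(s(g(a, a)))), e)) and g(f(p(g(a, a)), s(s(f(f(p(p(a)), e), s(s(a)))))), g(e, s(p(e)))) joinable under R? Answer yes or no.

yes — NF(t₁) = s(e), NF(t₂) = s(e)

Reduce t₁ = g(p(p(g(a, a))), f(p(p(s(g(a, a)))), e)):
1. g(p(p(g(a, a))), f(p(p(s(g(a, a)))), e))  →  g(p(p(a)), f(p(p(s(g(a, a)))), e))   [R1 at 1.1.1]
2. g(p(p(a)), f(p(p(s(g(a, a)))), e))  →  g(p(p(a)), p(s(g(a, a))))   [R4 at 2]
3. g(p(p(a)), p(s(g(a, a))))  →  s(e)   [R5 at ε]

Reduce t₂ = g(f(p(g(a, a)), s(s(f(f(p(p(a)), e), s(s(a)))))), g(e, s(p(e)))):
1. g(f(p(g(a, a)), s(s(f(f(p(p(a)), e), s(s(a)))))), g(e, s(p(e))))  →  g(e, g(e, s(p(e))))   [R3 at 1]
2. g(e, g(e, s(p(e))))  →  g(e, p(s(a)))   [R6 at 2]
3. g(e, p(s(a)))  →  s(e)   [R5 at ε]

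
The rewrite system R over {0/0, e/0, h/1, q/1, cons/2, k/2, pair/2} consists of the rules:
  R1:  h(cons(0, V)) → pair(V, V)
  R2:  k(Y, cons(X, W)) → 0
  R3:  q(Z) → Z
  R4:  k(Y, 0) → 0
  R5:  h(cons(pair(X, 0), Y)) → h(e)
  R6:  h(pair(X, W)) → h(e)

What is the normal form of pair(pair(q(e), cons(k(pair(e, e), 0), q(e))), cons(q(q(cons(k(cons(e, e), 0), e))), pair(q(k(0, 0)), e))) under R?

pair(pair(e, cons(0, e)), cons(cons(0, e), pair(0, e)))

1. pair(pair(q(e), cons(k(pair(e, e), 0), q(e))), cons(q(q(cons(k(cons(e, e), 0), e))), pair(q(k(0, 0)), e)))  →  pair(pair(e, cons(k(pair(e, e), 0), q(e))), cons(q(q(cons(k(cons(e, e), 0), e))), pair(q(k(0, 0)), e)))   [R3 at 1.1]
2. pair(pair(e, cons(k(pair(e, e), 0), q(e))), cons(q(q(cons(k(cons(e, e), 0), e))), pair(q(k(0, 0)), e)))  →  pair(pair(e, cons(0, q(e))), cons(q(q(cons(k(cons(e, e), 0), e))), pair(q(k(0, 0)), e)))   [R4 at 1.2.1]
3. pair(pair(e, cons(0, q(e))), cons(q(q(cons(k(cons(e, e), 0), e))), pair(q(k(0, 0)), e)))  →  pair(pair(e, cons(0, e)), cons(q(q(cons(k(cons(e, e), 0), e))), pair(q(k(0, 0)), e)))   [R3 at 1.2.2]
4. pair(pair(e, cons(0, e)), cons(q(q(cons(k(cons(e, e), 0), e))), pair(q(k(0, 0)), e)))  →  pair(pair(e, cons(0, e)), cons(q(cons(k(cons(e, e), 0), e)), pair(q(k(0, 0)), e)))   [R3 at 2.1]
5. pair(pair(e, cons(0, e)), cons(q(cons(k(cons(e, e), 0), e)), pair(q(k(0, 0)), e)))  →  pair(pair(e, cons(0, e)), cons(cons(k(cons(e, e), 0), e), pair(q(k(0, 0)), e)))   [R3 at 2.1]
6. pair(pair(e, cons(0, e)), cons(cons(k(cons(e, e), 0), e), pair(q(k(0, 0)), e)))  →  pair(pair(e, cons(0, e)), cons(cons(0, e), pair(q(k(0, 0)), e)))   [R4 at 2.1.1]
7. pair(pair(e, cons(0, e)), cons(cons(0, e), pair(q(k(0, 0)), e)))  →  pair(pair(e, cons(0, e)), cons(cons(0, e), pair(k(0, 0), e)))   [R3 at 2.2.1]
8. pair(pair(e, cons(0, e)), cons(cons(0, e), pair(k(0, 0), e)))  →  pair(pair(e, cons(0, e)), cons(cons(0, e), pair(0, e)))   [R4 at 2.2.1]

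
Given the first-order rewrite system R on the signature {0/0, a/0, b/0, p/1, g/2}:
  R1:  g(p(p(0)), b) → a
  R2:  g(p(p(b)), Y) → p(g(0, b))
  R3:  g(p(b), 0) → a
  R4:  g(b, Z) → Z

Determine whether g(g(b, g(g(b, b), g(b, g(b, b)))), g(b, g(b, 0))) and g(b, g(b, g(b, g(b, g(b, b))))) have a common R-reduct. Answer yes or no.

Reduce t₁ = g(g(b, g(g(b, b), g(b, g(b, b)))), g(b, g(b, 0))):
1. g(g(b, g(g(b, b), g(b, g(b, b)))), g(b, g(b, 0)))  →  g(g(g(b, b), g(b, g(b, b))), g(b, g(b, 0)))   [R4 at 1]
2. g(g(g(b, b), g(b, g(b, b))), g(b, g(b, 0)))  →  g(g(b, g(b, g(b, b))), g(b, g(b, 0)))   [R4 at 1.1]
3. g(g(b, g(b, g(b, b))), g(b, g(b, 0)))  →  g(g(b, g(b, b)), g(b, g(b, 0)))   [R4 at 1]
4. g(g(b, g(b, b)), g(b, g(b, 0)))  →  g(g(b, b), g(b, g(b, 0)))   [R4 at 1]
5. g(g(b, b), g(b, g(b, 0)))  →  g(b, g(b, g(b, 0)))   [R4 at 1]
6. g(b, g(b, g(b, 0)))  →  g(b, g(b, 0))   [R4 at ε]
7. g(b, g(b, 0))  →  g(b, 0)   [R4 at ε]
8. g(b, 0)  →  0   [R4 at ε]

Reduce t₂ = g(b, g(b, g(b, g(b, g(b, b))))):
1. g(b, g(b, g(b, g(b, g(b, b)))))  →  g(b, g(b, g(b, g(b, b))))   [R4 at ε]
2. g(b, g(b, g(b, g(b, b))))  →  g(b, g(b, g(b, b)))   [R4 at ε]
3. g(b, g(b, g(b, b)))  →  g(b, g(b, b))   [R4 at ε]
4. g(b, g(b, b))  →  g(b, b)   [R4 at ε]
5. g(b, b)  →  b   [R4 at ε]

no — NF(t₁) = 0, NF(t₂) = b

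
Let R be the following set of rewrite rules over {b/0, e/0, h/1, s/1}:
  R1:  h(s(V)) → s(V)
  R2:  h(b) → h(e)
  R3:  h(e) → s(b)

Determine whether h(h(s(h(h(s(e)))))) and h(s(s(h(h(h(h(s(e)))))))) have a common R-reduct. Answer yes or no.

no — NF(t₁) = s(s(e)), NF(t₂) = s(s(s(e)))

Reduce t₁ = h(h(s(h(h(s(e)))))):
1. h(h(s(h(h(s(e))))))  →  h(s(h(h(s(e)))))   [R1 at 1]
2. h(s(h(h(s(e)))))  →  s(h(h(s(e))))   [R1 at ε]
3. s(h(h(s(e))))  →  s(h(s(e)))   [R1 at 1.1]
4. s(h(s(e)))  →  s(s(e))   [R1 at 1]

Reduce t₂ = h(s(s(h(h(h(h(s(e)))))))):
1. h(s(s(h(h(h(h(s(e))))))))  →  s(s(h(h(h(h(s(e)))))))   [R1 at ε]
2. s(s(h(h(h(h(s(e)))))))  →  s(s(h(h(h(s(e))))))   [R1 at 1.1.1.1.1]
3. s(s(h(h(h(s(e))))))  →  s(s(h(h(s(e)))))   [R1 at 1.1.1.1]
4. s(s(h(h(s(e)))))  →  s(s(h(s(e))))   [R1 at 1.1.1]
5. s(s(h(s(e))))  →  s(s(s(e)))   [R1 at 1.1]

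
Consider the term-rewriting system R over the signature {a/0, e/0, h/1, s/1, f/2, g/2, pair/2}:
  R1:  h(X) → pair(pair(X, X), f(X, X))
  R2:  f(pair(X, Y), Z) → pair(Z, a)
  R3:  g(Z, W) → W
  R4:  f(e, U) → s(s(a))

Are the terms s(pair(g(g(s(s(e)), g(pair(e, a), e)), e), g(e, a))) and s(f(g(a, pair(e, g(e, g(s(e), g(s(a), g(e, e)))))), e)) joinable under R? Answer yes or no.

yes — NF(t₁) = s(pair(e, a)), NF(t₂) = s(pair(e, a))

Reduce t₁ = s(pair(g(g(s(s(e)), g(pair(e, a), e)), e), g(e, a))):
1. s(pair(g(g(s(s(e)), g(pair(e, a), e)), e), g(e, a)))  →  s(pair(e, g(e, a)))   [R3 at 1.1]
2. s(pair(e, g(e, a)))  →  s(pair(e, a))   [R3 at 1.2]

Reduce t₂ = s(f(g(a, pair(e, g(e, g(s(e), g(s(a), g(e, e)))))), e)):
1. s(f(g(a, pair(e, g(e, g(s(e), g(s(a), g(e, e)))))), e))  →  s(f(pair(e, g(e, g(s(e), g(s(a), g(e, e))))), e))   [R3 at 1.1]
2. s(f(pair(e, g(e, g(s(e), g(s(a), g(e, e))))), e))  →  s(pair(e, a))   [R2 at 1]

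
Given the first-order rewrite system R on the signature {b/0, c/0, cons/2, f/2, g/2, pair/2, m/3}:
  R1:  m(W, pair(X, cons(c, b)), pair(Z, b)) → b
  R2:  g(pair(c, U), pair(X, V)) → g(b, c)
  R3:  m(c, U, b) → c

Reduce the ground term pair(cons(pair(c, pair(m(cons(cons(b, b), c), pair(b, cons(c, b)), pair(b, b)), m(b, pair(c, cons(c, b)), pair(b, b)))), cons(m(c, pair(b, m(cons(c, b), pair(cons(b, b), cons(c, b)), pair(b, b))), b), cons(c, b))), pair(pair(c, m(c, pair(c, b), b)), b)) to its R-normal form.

pair(cons(pair(c, pair(b, b)), cons(c, cons(c, b))), pair(pair(c, c), b))

1. pair(cons(pair(c, pair(m(cons(cons(b, b), c), pair(b, cons(c, b)), pair(b, b)), m(b, pair(c, cons(c, b)), pair(b, b)))), cons(m(c, pair(b, m(cons(c, b), pair(cons(b, b), cons(c, b)), pair(b, b))), b), cons(c, b))), pair(pair(c, m(c, pair(c, b), b)), b))  →  pair(cons(pair(c, pair(b, m(b, pair(c, cons(c, b)), pair(b, b)))), cons(m(c, pair(b, m(cons(c, b), pair(cons(b, b), cons(c, b)), pair(b, b))), b), cons(c, b))), pair(pair(c, m(c, pair(c, b), b)), b))   [R1 at 1.1.2.1]
2. pair(cons(pair(c, pair(b, m(b, pair(c, cons(c, b)), pair(b, b)))), cons(m(c, pair(b, m(cons(c, b), pair(cons(b, b), cons(c, b)), pair(b, b))), b), cons(c, b))), pair(pair(c, m(c, pair(c, b), b)), b))  →  pair(cons(pair(c, pair(b, b)), cons(m(c, pair(b, m(cons(c, b), pair(cons(b, b), cons(c, b)), pair(b, b))), b), cons(c, b))), pair(pair(c, m(c, pair(c, b), b)), b))   [R1 at 1.1.2.2]
3. pair(cons(pair(c, pair(b, b)), cons(m(c, pair(b, m(cons(c, b), pair(cons(b, b), cons(c, b)), pair(b, b))), b), cons(c, b))), pair(pair(c, m(c, pair(c, b), b)), b))  →  pair(cons(pair(c, pair(b, b)), cons(c, cons(c, b))), pair(pair(c, m(c, pair(c, b), b)), b))   [R3 at 1.2.1]
4. pair(cons(pair(c, pair(b, b)), cons(c, cons(c, b))), pair(pair(c, m(c, pair(c, b), b)), b))  →  pair(cons(pair(c, pair(b, b)), cons(c, cons(c, b))), pair(pair(c, c), b))   [R3 at 2.1.2]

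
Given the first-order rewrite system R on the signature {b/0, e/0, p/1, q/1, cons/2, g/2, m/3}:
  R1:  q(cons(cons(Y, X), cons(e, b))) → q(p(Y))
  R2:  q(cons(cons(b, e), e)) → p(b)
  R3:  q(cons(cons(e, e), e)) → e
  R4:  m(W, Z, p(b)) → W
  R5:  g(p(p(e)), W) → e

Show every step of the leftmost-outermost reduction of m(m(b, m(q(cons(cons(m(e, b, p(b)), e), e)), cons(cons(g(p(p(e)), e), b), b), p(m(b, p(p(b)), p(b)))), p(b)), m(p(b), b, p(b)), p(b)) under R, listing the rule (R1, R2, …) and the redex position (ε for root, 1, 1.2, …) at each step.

1. m(m(b, m(q(cons(cons(m(e, b, p(b)), e), e)), cons(cons(g(p(p(e)), e), b), b), p(m(b, p(p(b)), p(b)))), p(b)), m(p(b), b, p(b)), p(b))  →  m(b, m(q(cons(cons(m(e, b, p(b)), e), e)), cons(cons(g(p(p(e)), e), b), b), p(m(b, p(p(b)), p(b)))), p(b))   [R4 at ε]
2. m(b, m(q(cons(cons(m(e, b, p(b)), e), e)), cons(cons(g(p(p(e)), e), b), b), p(m(b, p(p(b)), p(b)))), p(b))  →  b   [R4 at ε]

b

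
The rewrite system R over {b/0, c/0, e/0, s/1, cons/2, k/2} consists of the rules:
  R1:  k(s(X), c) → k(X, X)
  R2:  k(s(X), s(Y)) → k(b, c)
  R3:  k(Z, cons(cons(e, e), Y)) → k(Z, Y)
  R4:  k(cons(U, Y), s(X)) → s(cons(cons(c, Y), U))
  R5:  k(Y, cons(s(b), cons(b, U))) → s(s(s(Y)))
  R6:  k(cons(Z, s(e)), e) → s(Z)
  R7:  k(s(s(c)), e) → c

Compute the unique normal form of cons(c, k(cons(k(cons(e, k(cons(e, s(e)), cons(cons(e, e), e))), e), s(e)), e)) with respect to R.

cons(c, s(s(e)))

1. cons(c, k(cons(k(cons(e, k(cons(e, s(e)), cons(cons(e, e), e))), e), s(e)), e))  →  cons(c, s(k(cons(e, k(cons(e, s(e)), cons(cons(e, e), e))), e)))   [R6 at 2]
2. cons(c, s(k(cons(e, k(cons(e, s(e)), cons(cons(e, e), e))), e)))  →  cons(c, s(k(cons(e, k(cons(e, s(e)), e)), e)))   [R3 at 2.1.1.2]
3. cons(c, s(k(cons(e, k(cons(e, s(e)), e)), e)))  →  cons(c, s(k(cons(e, s(e)), e)))   [R6 at 2.1.1.2]
4. cons(c, s(k(cons(e, s(e)), e)))  →  cons(c, s(s(e)))   [R6 at 2.1]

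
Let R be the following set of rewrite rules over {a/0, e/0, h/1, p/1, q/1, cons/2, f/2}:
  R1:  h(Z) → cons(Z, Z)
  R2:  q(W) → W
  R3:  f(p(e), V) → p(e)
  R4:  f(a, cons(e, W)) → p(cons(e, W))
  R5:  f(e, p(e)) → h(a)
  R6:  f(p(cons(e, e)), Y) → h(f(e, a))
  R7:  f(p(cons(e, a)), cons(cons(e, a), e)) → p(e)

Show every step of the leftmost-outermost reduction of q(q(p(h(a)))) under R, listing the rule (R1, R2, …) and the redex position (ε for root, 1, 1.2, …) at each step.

1. q(q(p(h(a))))  →  q(p(h(a)))   [R2 at ε]
2. q(p(h(a)))  →  p(h(a))   [R2 at ε]
3. p(h(a))  →  p(cons(a, a))   [R1 at 1]

p(cons(a, a))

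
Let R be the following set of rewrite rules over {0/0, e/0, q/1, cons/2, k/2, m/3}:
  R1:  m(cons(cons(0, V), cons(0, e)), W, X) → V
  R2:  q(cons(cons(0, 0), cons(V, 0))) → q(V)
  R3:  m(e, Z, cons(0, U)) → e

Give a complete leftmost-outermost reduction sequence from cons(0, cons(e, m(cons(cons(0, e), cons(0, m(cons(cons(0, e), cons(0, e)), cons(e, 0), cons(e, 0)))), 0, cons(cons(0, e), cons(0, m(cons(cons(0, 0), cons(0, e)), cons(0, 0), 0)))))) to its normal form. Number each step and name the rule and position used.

cons(0, cons(e, e))

1. cons(0, cons(e, m(cons(cons(0, e), cons(0, m(cons(cons(0, e), cons(0, e)), cons(e, 0), cons(e, 0)))), 0, cons(cons(0, e), cons(0, m(cons(cons(0, 0), cons(0, e)), cons(0, 0), 0))))))  →  cons(0, cons(e, m(cons(cons(0, e), cons(0, e)), 0, cons(cons(0, e), cons(0, m(cons(cons(0, 0), cons(0, e)), cons(0, 0), 0))))))   [R1 at 2.2.1.2.2]
2. cons(0, cons(e, m(cons(cons(0, e), cons(0, e)), 0, cons(cons(0, e), cons(0, m(cons(cons(0, 0), cons(0, e)), cons(0, 0), 0))))))  →  cons(0, cons(e, e))   [R1 at 2.2]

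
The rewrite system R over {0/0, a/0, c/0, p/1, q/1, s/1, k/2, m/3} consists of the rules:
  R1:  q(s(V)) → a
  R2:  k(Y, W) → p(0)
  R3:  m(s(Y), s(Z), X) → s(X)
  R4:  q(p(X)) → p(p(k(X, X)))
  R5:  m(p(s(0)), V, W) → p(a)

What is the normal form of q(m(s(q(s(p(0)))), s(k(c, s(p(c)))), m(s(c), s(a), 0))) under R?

a

1. q(m(s(q(s(p(0)))), s(k(c, s(p(c)))), m(s(c), s(a), 0)))  →  q(s(m(s(c), s(a), 0)))   [R3 at 1]
2. q(s(m(s(c), s(a), 0)))  →  a   [R1 at ε]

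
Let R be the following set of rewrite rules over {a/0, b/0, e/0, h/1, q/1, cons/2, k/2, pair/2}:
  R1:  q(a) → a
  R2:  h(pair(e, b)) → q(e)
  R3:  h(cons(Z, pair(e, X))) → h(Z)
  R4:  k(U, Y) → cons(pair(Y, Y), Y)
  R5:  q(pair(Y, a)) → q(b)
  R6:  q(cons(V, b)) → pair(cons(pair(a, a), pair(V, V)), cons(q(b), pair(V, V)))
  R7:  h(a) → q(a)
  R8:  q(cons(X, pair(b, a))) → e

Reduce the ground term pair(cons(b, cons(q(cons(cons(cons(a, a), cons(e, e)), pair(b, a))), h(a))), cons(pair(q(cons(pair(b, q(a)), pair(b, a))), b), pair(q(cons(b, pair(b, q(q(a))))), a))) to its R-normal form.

1. pair(cons(b, cons(q(cons(cons(cons(a, a), cons(e, e)), pair(b, a))), h(a))), cons(pair(q(cons(pair(b, q(a)), pair(b, a))), b), pair(q(cons(b, pair(b, q(q(a))))), a)))  →  pair(cons(b, cons(e, h(a))), cons(pair(q(cons(pair(b, q(a)), pair(b, a))), b), pair(q(cons(b, pair(b, q(q(a))))), a)))   [R8 at 1.2.1]
2. pair(cons(b, cons(e, h(a))), cons(pair(q(cons(pair(b, q(a)), pair(b, a))), b), pair(q(cons(b, pair(b, q(q(a))))), a)))  →  pair(cons(b, cons(e, q(a))), cons(pair(q(cons(pair(b, q(a)), pair(b, a))), b), pair(q(cons(b, pair(b, q(q(a))))), a)))   [R7 at 1.2.2]
3. pair(cons(b, cons(e, q(a))), cons(pair(q(cons(pair(b, q(a)), pair(b, a))), b), pair(q(cons(b, pair(b, q(q(a))))), a)))  →  pair(cons(b, cons(e, a)), cons(pair(q(cons(pair(b, q(a)), pair(b, a))), b), pair(q(cons(b, pair(b, q(q(a))))), a)))   [R1 at 1.2.2]
4. pair(cons(b, cons(e, a)), cons(pair(q(cons(pair(b, q(a)), pair(b, a))), b), pair(q(cons(b, pair(b, q(q(a))))), a)))  →  pair(cons(b, cons(e, a)), cons(pair(e, b), pair(q(cons(b, pair(b, q(q(a))))), a)))   [R8 at 2.1.1]
5. pair(cons(b, cons(e, a)), cons(pair(e, b), pair(q(cons(b, pair(b, q(q(a))))), a)))  →  pair(cons(b, cons(e, a)), cons(pair(e, b), pair(q(cons(b, pair(b, q(a)))), a)))   [R1 at 2.2.1.1.2.2.1]
6. pair(cons(b, cons(e, a)), cons(pair(e, b), pair(q(cons(b, pair(b, q(a)))), a)))  →  pair(cons(b, cons(e, a)), cons(pair(e, b), pair(q(cons(b, pair(b, a))), a)))   [R1 at 2.2.1.1.2.2]
7. pair(cons(b, cons(e, a)), cons(pair(e, b), pair(q(cons(b, pair(b, a))), a)))  →  pair(cons(b, cons(e, a)), cons(pair(e, b), pair(e, a)))   [R8 at 2.2.1]

pair(cons(b, cons(e, a)), cons(pair(e, b), pair(e, a)))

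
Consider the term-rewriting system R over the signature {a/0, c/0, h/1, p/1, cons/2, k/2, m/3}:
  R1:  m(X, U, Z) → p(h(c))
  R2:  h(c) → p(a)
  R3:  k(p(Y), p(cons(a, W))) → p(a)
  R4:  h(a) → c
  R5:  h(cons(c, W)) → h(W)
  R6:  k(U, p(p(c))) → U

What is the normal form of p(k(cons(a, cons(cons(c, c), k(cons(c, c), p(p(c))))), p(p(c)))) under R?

p(cons(a, cons(cons(c, c), cons(c, c))))

1. p(k(cons(a, cons(cons(c, c), k(cons(c, c), p(p(c))))), p(p(c))))  →  p(cons(a, cons(cons(c, c), k(cons(c, c), p(p(c))))))   [R6 at 1]
2. p(cons(a, cons(cons(c, c), k(cons(c, c), p(p(c))))))  →  p(cons(a, cons(cons(c, c), cons(c, c))))   [R6 at 1.2.2]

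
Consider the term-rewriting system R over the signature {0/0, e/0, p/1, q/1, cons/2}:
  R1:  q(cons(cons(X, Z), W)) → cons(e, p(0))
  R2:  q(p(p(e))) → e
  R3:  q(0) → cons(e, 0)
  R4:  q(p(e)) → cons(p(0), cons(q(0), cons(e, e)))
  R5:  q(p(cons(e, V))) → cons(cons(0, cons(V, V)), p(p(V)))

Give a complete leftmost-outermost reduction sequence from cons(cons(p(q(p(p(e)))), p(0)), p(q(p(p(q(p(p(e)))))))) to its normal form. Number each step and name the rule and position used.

cons(cons(p(e), p(0)), p(e))

1. cons(cons(p(q(p(p(e)))), p(0)), p(q(p(p(q(p(p(e))))))))  →  cons(cons(p(e), p(0)), p(q(p(p(q(p(p(e))))))))   [R2 at 1.1.1]
2. cons(cons(p(e), p(0)), p(q(p(p(q(p(p(e))))))))  →  cons(cons(p(e), p(0)), p(q(p(p(e)))))   [R2 at 2.1.1.1.1]
3. cons(cons(p(e), p(0)), p(q(p(p(e)))))  →  cons(cons(p(e), p(0)), p(e))   [R2 at 2.1]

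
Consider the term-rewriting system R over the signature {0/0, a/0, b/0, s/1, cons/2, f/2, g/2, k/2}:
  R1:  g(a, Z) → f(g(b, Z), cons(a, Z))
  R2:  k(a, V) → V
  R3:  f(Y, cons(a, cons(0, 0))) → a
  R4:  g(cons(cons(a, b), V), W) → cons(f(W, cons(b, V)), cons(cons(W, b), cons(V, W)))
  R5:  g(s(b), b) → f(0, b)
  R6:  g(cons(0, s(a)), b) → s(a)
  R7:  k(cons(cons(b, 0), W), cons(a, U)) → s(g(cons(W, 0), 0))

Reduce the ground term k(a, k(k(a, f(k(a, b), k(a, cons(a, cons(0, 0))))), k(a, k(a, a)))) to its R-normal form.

a

1. k(a, k(k(a, f(k(a, b), k(a, cons(a, cons(0, 0))))), k(a, k(a, a))))  →  k(k(a, f(k(a, b), k(a, cons(a, cons(0, 0))))), k(a, k(a, a)))   [R2 at ε]
2. k(k(a, f(k(a, b), k(a, cons(a, cons(0, 0))))), k(a, k(a, a)))  →  k(f(k(a, b), k(a, cons(a, cons(0, 0)))), k(a, k(a, a)))   [R2 at 1]
3. k(f(k(a, b), k(a, cons(a, cons(0, 0)))), k(a, k(a, a)))  →  k(f(b, k(a, cons(a, cons(0, 0)))), k(a, k(a, a)))   [R2 at 1.1]
4. k(f(b, k(a, cons(a, cons(0, 0)))), k(a, k(a, a)))  →  k(f(b, cons(a, cons(0, 0))), k(a, k(a, a)))   [R2 at 1.2]
5. k(f(b, cons(a, cons(0, 0))), k(a, k(a, a)))  →  k(a, k(a, k(a, a)))   [R3 at 1]
6. k(a, k(a, k(a, a)))  →  k(a, k(a, a))   [R2 at ε]
7. k(a, k(a, a))  →  k(a, a)   [R2 at ε]
8. k(a, a)  →  a   [R2 at ε]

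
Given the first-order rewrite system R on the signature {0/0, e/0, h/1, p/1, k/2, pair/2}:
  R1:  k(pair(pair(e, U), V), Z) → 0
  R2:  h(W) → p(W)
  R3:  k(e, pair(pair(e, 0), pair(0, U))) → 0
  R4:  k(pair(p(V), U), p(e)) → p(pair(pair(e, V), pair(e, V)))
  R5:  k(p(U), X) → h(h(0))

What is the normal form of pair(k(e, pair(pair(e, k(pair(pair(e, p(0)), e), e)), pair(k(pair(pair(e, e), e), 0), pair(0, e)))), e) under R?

pair(0, e)

1. pair(k(e, pair(pair(e, k(pair(pair(e, p(0)), e), e)), pair(k(pair(pair(e, e), e), 0), pair(0, e)))), e)  →  pair(k(e, pair(pair(e, 0), pair(k(pair(pair(e, e), e), 0), pair(0, e)))), e)   [R1 at 1.2.1.2]
2. pair(k(e, pair(pair(e, 0), pair(k(pair(pair(e, e), e), 0), pair(0, e)))), e)  →  pair(k(e, pair(pair(e, 0), pair(0, pair(0, e)))), e)   [R1 at 1.2.2.1]
3. pair(k(e, pair(pair(e, 0), pair(0, pair(0, e)))), e)  →  pair(0, e)   [R3 at 1]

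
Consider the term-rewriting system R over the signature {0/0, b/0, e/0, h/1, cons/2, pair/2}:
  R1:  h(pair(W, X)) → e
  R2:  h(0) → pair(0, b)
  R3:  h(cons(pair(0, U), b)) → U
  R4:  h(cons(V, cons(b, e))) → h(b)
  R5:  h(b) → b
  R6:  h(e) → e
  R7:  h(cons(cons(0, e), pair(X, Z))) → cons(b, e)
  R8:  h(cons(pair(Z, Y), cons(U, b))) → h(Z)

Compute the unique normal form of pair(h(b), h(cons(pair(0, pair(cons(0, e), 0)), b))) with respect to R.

pair(b, pair(cons(0, e), 0))

1. pair(h(b), h(cons(pair(0, pair(cons(0, e), 0)), b)))  →  pair(b, h(cons(pair(0, pair(cons(0, e), 0)), b)))   [R5 at 1]
2. pair(b, h(cons(pair(0, pair(cons(0, e), 0)), b)))  →  pair(b, pair(cons(0, e), 0))   [R3 at 2]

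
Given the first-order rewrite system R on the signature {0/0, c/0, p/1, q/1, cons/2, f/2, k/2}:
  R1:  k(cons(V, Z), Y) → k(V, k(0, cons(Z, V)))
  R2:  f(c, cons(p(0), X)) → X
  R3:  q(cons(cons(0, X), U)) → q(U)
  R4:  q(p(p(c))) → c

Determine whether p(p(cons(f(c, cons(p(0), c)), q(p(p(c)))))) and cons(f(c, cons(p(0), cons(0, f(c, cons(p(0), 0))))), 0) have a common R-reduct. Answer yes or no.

no — NF(t₁) = p(p(cons(c, c))), NF(t₂) = cons(cons(0, 0), 0)

Reduce t₁ = p(p(cons(f(c, cons(p(0), c)), q(p(p(c)))))):
1. p(p(cons(f(c, cons(p(0), c)), q(p(p(c))))))  →  p(p(cons(c, q(p(p(c))))))   [R2 at 1.1.1]
2. p(p(cons(c, q(p(p(c))))))  →  p(p(cons(c, c)))   [R4 at 1.1.2]

Reduce t₂ = cons(f(c, cons(p(0), cons(0, f(c, cons(p(0), 0))))), 0):
1. cons(f(c, cons(p(0), cons(0, f(c, cons(p(0), 0))))), 0)  →  cons(cons(0, f(c, cons(p(0), 0))), 0)   [R2 at 1]
2. cons(cons(0, f(c, cons(p(0), 0))), 0)  →  cons(cons(0, 0), 0)   [R2 at 1.2]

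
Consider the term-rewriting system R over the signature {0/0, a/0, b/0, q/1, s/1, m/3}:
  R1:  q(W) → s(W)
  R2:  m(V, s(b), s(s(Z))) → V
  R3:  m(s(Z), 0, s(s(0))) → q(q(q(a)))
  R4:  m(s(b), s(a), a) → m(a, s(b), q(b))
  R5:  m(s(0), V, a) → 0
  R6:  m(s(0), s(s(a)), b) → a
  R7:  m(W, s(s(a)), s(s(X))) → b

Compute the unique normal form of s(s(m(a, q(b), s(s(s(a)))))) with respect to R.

s(s(a))

1. s(s(m(a, q(b), s(s(s(a))))))  →  s(s(m(a, s(b), s(s(s(a))))))   [R1 at 1.1.2]
2. s(s(m(a, s(b), s(s(s(a))))))  →  s(s(a))   [R2 at 1.1]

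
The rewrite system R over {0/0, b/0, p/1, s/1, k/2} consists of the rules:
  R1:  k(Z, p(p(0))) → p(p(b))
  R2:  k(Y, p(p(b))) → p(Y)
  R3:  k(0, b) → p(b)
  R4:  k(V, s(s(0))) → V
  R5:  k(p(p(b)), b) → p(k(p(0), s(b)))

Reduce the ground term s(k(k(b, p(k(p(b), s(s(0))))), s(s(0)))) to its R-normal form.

1. s(k(k(b, p(k(p(b), s(s(0))))), s(s(0))))  →  s(k(b, p(k(p(b), s(s(0))))))   [R4 at 1]
2. s(k(b, p(k(p(b), s(s(0))))))  →  s(k(b, p(p(b))))   [R4 at 1.2.1]
3. s(k(b, p(p(b))))  →  s(p(b))   [R2 at 1]

s(p(b))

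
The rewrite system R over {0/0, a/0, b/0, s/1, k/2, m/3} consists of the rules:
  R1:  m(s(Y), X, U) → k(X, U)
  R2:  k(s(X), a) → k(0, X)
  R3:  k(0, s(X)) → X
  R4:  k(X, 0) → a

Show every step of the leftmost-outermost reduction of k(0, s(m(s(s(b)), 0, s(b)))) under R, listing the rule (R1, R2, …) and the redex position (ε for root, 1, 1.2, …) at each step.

b

1. k(0, s(m(s(s(b)), 0, s(b))))  →  m(s(s(b)), 0, s(b))   [R3 at ε]
2. m(s(s(b)), 0, s(b))  →  k(0, s(b))   [R1 at ε]
3. k(0, s(b))  →  b   [R3 at ε]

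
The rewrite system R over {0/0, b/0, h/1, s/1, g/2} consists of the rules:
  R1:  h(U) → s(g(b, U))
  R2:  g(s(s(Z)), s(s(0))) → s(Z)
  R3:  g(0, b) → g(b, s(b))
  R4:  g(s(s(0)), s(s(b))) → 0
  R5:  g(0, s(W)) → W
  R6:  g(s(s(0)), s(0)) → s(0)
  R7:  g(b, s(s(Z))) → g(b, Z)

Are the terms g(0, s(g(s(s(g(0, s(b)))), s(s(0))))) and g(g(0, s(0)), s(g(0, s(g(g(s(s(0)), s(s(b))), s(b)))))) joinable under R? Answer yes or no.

Reduce t₁ = g(0, s(g(s(s(g(0, s(b)))), s(s(0))))):
1. g(0, s(g(s(s(g(0, s(b)))), s(s(0)))))  →  g(s(s(g(0, s(b)))), s(s(0)))   [R5 at ε]
2. g(s(s(g(0, s(b)))), s(s(0)))  →  s(g(0, s(b)))   [R2 at ε]
3. s(g(0, s(b)))  →  s(b)   [R5 at 1]

Reduce t₂ = g(g(0, s(0)), s(g(0, s(g(g(s(s(0)), s(s(b))), s(b)))))):
1. g(g(0, s(0)), s(g(0, s(g(g(s(s(0)), s(s(b))), s(b))))))  →  g(0, s(g(0, s(g(g(s(s(0)), s(s(b))), s(b))))))   [R5 at 1]
2. g(0, s(g(0, s(g(g(s(s(0)), s(s(b))), s(b))))))  →  g(0, s(g(g(s(s(0)), s(s(b))), s(b))))   [R5 at ε]
3. g(0, s(g(g(s(s(0)), s(s(b))), s(b))))  →  g(g(s(s(0)), s(s(b))), s(b))   [R5 at ε]
4. g(g(s(s(0)), s(s(b))), s(b))  →  g(0, s(b))   [R4 at 1]
5. g(0, s(b))  →  b   [R5 at ε]

no — NF(t₁) = s(b), NF(t₂) = b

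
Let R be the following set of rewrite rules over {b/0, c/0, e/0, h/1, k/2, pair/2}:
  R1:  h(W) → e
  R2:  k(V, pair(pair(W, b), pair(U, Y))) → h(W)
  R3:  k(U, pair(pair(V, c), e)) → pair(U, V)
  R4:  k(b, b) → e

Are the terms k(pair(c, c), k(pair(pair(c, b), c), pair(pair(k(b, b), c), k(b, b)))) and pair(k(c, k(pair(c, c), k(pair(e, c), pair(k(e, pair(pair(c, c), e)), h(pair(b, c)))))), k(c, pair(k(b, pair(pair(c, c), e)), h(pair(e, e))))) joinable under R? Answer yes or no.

yes — NF(t₁) = pair(pair(c, c), pair(c, b)), NF(t₂) = pair(pair(c, c), pair(c, b))

Reduce t₁ = k(pair(c, c), k(pair(pair(c, b), c), pair(pair(k(b, b), c), k(b, b)))):
1. k(pair(c, c), k(pair(pair(c, b), c), pair(pair(k(b, b), c), k(b, b))))  →  k(pair(c, c), k(pair(pair(c, b), c), pair(pair(e, c), k(b, b))))   [R4 at 2.2.1.1]
2. k(pair(c, c), k(pair(pair(c, b), c), pair(pair(e, c), k(b, b))))  →  k(pair(c, c), k(pair(pair(c, b), c), pair(pair(e, c), e)))   [R4 at 2.2.2]
3. k(pair(c, c), k(pair(pair(c, b), c), pair(pair(e, c), e)))  →  k(pair(c, c), pair(pair(pair(c, b), c), e))   [R3 at 2]
4. k(pair(c, c), pair(pair(pair(c, b), c), e))  →  pair(pair(c, c), pair(c, b))   [R3 at ε]

Reduce t₂ = pair(k(c, k(pair(c, c), k(pair(e, c), pair(k(e, pair(pair(c, c), e)), h(pair(b, c)))))), k(c, pair(k(b, pair(pair(c, c), e)), h(pair(e, e))))):
1. pair(k(c, k(pair(c, c), k(pair(e, c), pair(k(e, pair(pair(c, c), e)), h(pair(b, c)))))), k(c, pair(k(b, pair(pair(c, c), e)), h(pair(e, e)))))  →  pair(k(c, k(pair(c, c), k(pair(e, c), pair(pair(e, c), h(pair(b, c)))))), k(c, pair(k(b, pair(pair(c, c), e)), h(pair(e, e)))))   [R3 at 1.2.2.2.1]
2. pair(k(c, k(pair(c, c), k(pair(e, c), pair(pair(e, c), h(pair(b, c)))))), k(c, pair(k(b, pair(pair(c, c), e)), h(pair(e, e)))))  →  pair(k(c, k(pair(c, c), k(pair(e, c), pair(pair(e, c), e)))), k(c, pair(k(b, pair(pair(c, c), e)), h(pair(e, e)))))   [R1 at 1.2.2.2.2]
3. pair(k(c, k(pair(c, c), k(pair(e, c), pair(pair(e, c), e)))), k(c, pair(k(b, pair(pair(c, c), e)), h(pair(e, e)))))  →  pair(k(c, k(pair(c, c), pair(pair(e, c), e))), k(c, pair(k(b, pair(pair(c, c), e)), h(pair(e, e)))))   [R3 at 1.2.2]
4. pair(k(c, k(pair(c, c), pair(pair(e, c), e))), k(c, pair(k(b, pair(pair(c, c), e)), h(pair(e, e)))))  →  pair(k(c, pair(pair(c, c), e)), k(c, pair(k(b, pair(pair(c, c), e)), h(pair(e, e)))))   [R3 at 1.2]
5. pair(k(c, pair(pair(c, c), e)), k(c, pair(k(b, pair(pair(c, c), e)), h(pair(e, e)))))  →  pair(pair(c, c), k(c, pair(k(b, pair(pair(c, c), e)), h(pair(e, e)))))   [R3 at 1]
6. pair(pair(c, c), k(c, pair(k(b, pair(pair(c, c), e)), h(pair(e, e)))))  →  pair(pair(c, c), k(c, pair(pair(b, c), h(pair(e, e)))))   [R3 at 2.2.1]
7. pair(pair(c, c), k(c, pair(pair(b, c), h(pair(e, e)))))  →  pair(pair(c, c), k(c, pair(pair(b, c), e)))   [R1 at 2.2.2]
8. pair(pair(c, c), k(c, pair(pair(b, c), e)))  →  pair(pair(c, c), pair(c, b))   [R3 at 2]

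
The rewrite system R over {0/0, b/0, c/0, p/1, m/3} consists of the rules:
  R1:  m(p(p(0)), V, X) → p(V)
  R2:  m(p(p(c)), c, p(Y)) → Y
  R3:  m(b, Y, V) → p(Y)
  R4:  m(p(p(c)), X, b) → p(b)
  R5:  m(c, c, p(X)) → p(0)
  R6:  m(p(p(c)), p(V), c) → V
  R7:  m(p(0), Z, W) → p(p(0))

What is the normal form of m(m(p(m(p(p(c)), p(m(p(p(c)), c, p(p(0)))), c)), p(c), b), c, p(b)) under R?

b

1. m(m(p(m(p(p(c)), p(m(p(p(c)), c, p(p(0)))), c)), p(c), b), c, p(b))  →  m(m(p(m(p(p(c)), c, p(p(0)))), p(c), b), c, p(b))   [R6 at 1.1.1]
2. m(m(p(m(p(p(c)), c, p(p(0)))), p(c), b), c, p(b))  →  m(m(p(p(0)), p(c), b), c, p(b))   [R2 at 1.1.1]
3. m(m(p(p(0)), p(c), b), c, p(b))  →  m(p(p(c)), c, p(b))   [R1 at 1]
4. m(p(p(c)), c, p(b))  →  b   [R2 at ε]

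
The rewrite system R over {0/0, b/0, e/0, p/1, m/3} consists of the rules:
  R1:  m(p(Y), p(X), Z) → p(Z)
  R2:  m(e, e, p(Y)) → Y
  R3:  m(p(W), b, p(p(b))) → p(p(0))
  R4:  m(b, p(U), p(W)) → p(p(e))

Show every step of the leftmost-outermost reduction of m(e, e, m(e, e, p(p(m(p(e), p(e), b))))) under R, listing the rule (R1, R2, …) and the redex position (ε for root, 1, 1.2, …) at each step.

p(b)

1. m(e, e, m(e, e, p(p(m(p(e), p(e), b)))))  →  m(e, e, p(m(p(e), p(e), b)))   [R2 at 3]
2. m(e, e, p(m(p(e), p(e), b)))  →  m(p(e), p(e), b)   [R2 at ε]
3. m(p(e), p(e), b)  →  p(b)   [R1 at ε]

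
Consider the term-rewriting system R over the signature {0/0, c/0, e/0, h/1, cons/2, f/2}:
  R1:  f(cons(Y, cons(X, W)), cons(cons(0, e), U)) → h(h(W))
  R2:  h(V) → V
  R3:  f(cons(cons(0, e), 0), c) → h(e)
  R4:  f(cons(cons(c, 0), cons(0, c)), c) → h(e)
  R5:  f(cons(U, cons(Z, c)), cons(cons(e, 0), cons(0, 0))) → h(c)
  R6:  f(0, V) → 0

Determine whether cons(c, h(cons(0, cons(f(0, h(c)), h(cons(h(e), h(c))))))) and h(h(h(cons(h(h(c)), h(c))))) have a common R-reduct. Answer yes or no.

Reduce t₁ = cons(c, h(cons(0, cons(f(0, h(c)), h(cons(h(e), h(c))))))):
1. cons(c, h(cons(0, cons(f(0, h(c)), h(cons(h(e), h(c)))))))  →  cons(c, cons(0, cons(f(0, h(c)), h(cons(h(e), h(c))))))   [R2 at 2]
2. cons(c, cons(0, cons(f(0, h(c)), h(cons(h(e), h(c))))))  →  cons(c, cons(0, cons(0, h(cons(h(e), h(c))))))   [R6 at 2.2.1]
3. cons(c, cons(0, cons(0, h(cons(h(e), h(c))))))  →  cons(c, cons(0, cons(0, cons(h(e), h(c)))))   [R2 at 2.2.2]
4. cons(c, cons(0, cons(0, cons(h(e), h(c)))))  →  cons(c, cons(0, cons(0, cons(e, h(c)))))   [R2 at 2.2.2.1]
5. cons(c, cons(0, cons(0, cons(e, h(c)))))  →  cons(c, cons(0, cons(0, cons(e, c))))   [R2 at 2.2.2.2]

Reduce t₂ = h(h(h(cons(h(h(c)), h(c))))):
1. h(h(h(cons(h(h(c)), h(c)))))  →  h(h(cons(h(h(c)), h(c))))   [R2 at ε]
2. h(h(cons(h(h(c)), h(c))))  →  h(cons(h(h(c)), h(c)))   [R2 at ε]
3. h(cons(h(h(c)), h(c)))  →  cons(h(h(c)), h(c))   [R2 at ε]
4. cons(h(h(c)), h(c))  →  cons(h(c), h(c))   [R2 at 1]
5. cons(h(c), h(c))  →  cons(c, h(c))   [R2 at 1]
6. cons(c, h(c))  →  cons(c, c)   [R2 at 2]

no — NF(t₁) = cons(c, cons(0, cons(0, cons(e, c)))), NF(t₂) = cons(c, c)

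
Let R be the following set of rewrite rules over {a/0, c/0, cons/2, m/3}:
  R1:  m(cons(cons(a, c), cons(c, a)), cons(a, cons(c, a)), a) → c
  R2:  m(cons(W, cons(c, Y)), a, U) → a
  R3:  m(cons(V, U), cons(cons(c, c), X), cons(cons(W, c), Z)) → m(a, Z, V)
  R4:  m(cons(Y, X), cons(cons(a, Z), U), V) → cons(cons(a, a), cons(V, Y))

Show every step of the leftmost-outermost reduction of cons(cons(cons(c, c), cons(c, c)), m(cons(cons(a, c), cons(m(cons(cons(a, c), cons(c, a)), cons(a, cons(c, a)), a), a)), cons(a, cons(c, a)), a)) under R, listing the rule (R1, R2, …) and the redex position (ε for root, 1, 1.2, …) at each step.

cons(cons(cons(c, c), cons(c, c)), c)

1. cons(cons(cons(c, c), cons(c, c)), m(cons(cons(a, c), cons(m(cons(cons(a, c), cons(c, a)), cons(a, cons(c, a)), a), a)), cons(a, cons(c, a)), a))  →  cons(cons(cons(c, c), cons(c, c)), m(cons(cons(a, c), cons(c, a)), cons(a, cons(c, a)), a))   [R1 at 2.1.2.1]
2. cons(cons(cons(c, c), cons(c, c)), m(cons(cons(a, c), cons(c, a)), cons(a, cons(c, a)), a))  →  cons(cons(cons(c, c), cons(c, c)), c)   [R1 at 2]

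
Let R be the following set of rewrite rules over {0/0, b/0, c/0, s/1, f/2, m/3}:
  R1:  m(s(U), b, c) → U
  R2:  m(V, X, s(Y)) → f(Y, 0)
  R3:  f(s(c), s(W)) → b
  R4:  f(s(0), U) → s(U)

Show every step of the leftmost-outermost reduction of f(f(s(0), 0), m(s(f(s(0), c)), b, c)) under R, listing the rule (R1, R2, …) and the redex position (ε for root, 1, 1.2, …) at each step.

s(s(c))

1. f(f(s(0), 0), m(s(f(s(0), c)), b, c))  →  f(s(0), m(s(f(s(0), c)), b, c))   [R4 at 1]
2. f(s(0), m(s(f(s(0), c)), b, c))  →  s(m(s(f(s(0), c)), b, c))   [R4 at ε]
3. s(m(s(f(s(0), c)), b, c))  →  s(f(s(0), c))   [R1 at 1]
4. s(f(s(0), c))  →  s(s(c))   [R4 at 1]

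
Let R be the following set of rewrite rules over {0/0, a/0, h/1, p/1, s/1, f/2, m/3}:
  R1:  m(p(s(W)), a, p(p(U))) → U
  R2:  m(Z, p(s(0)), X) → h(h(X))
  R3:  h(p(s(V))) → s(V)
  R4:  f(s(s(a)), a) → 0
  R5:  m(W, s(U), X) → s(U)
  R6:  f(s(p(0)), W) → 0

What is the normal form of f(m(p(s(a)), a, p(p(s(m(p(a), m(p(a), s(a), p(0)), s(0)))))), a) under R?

0

1. f(m(p(s(a)), a, p(p(s(m(p(a), m(p(a), s(a), p(0)), s(0)))))), a)  →  f(s(m(p(a), m(p(a), s(a), p(0)), s(0))), a)   [R1 at 1]
2. f(s(m(p(a), m(p(a), s(a), p(0)), s(0))), a)  →  f(s(m(p(a), s(a), s(0))), a)   [R5 at 1.1.2]
3. f(s(m(p(a), s(a), s(0))), a)  →  f(s(s(a)), a)   [R5 at 1.1]
4. f(s(s(a)), a)  →  0   [R4 at ε]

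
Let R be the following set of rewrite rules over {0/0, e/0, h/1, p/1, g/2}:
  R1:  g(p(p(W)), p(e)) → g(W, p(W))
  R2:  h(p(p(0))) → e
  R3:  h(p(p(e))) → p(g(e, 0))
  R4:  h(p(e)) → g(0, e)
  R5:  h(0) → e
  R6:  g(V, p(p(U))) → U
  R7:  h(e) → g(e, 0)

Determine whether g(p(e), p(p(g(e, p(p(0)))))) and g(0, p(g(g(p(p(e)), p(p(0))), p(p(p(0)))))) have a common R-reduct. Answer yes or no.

yes — NF(t₁) = 0, NF(t₂) = 0

Reduce t₁ = g(p(e), p(p(g(e, p(p(0)))))):
1. g(p(e), p(p(g(e, p(p(0))))))  →  g(e, p(p(0)))   [R6 at ε]
2. g(e, p(p(0)))  →  0   [R6 at ε]

Reduce t₂ = g(0, p(g(g(p(p(e)), p(p(0))), p(p(p(0)))))):
1. g(0, p(g(g(p(p(e)), p(p(0))), p(p(p(0))))))  →  g(0, p(p(0)))   [R6 at 2.1]
2. g(0, p(p(0)))  →  0   [R6 at ε]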